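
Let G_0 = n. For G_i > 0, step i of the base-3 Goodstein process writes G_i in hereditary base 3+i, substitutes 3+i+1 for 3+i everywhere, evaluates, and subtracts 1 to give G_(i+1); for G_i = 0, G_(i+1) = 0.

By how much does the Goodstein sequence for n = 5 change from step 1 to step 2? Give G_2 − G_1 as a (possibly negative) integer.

0

base 3: 5 = 3 + 2; at 4: 4 + 2 = 6; next = 5
base 4: 5 = 4 + 1; at 5: 5 + 1 = 6; next = 5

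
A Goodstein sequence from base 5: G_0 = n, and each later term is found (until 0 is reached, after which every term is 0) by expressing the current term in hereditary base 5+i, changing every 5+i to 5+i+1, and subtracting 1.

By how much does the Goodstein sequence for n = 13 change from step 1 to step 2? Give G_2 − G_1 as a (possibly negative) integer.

(0) 13|_5 = 2·5 + 3 ↦ 2·6 + 3|_6 = 15 ⇒ 14
(1) 14|_6 = 2·6 + 2 ↦ 2·7 + 2|_7 = 16 ⇒ 15

1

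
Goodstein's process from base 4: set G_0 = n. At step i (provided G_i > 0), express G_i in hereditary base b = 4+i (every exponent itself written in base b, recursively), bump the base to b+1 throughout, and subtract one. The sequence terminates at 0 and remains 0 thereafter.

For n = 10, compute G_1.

G_0 = 10. HB_4(10) = 2·4 + 2. Bump = 12. G_1 = 11.
G_1 = 11. HB_5(11) = 2·5 + 1. Bump = 13. G_2 = 12.

11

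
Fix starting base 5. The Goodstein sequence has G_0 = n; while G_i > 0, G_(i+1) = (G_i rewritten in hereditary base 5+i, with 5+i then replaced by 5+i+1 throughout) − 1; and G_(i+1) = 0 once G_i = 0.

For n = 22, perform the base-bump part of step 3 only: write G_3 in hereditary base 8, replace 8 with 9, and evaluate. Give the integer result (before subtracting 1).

34

[0] 22 ≡ 4·5 + 2 (base 5). Lift 6: 26. −1: 25.
[1] 25 ≡ 4·6 + 1 (base 6). Lift 7: 29. −1: 28.
[2] 28 ≡ 4·7 (base 7). Lift 8: 32. −1: 31.
[3] 31 ≡ 3·8 + 7 (base 8). Lift 9: 34. −1: 33.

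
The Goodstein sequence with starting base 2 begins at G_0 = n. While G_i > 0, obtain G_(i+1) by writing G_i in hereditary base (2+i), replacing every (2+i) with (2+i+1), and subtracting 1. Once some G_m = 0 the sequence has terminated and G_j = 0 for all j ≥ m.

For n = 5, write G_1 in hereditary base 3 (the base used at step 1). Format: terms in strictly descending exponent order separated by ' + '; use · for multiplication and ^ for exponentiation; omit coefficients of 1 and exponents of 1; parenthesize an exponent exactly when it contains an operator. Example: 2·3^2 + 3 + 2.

3^3

(0) 5|_2 = 2^2 + 1 ↦ 3^3 + 1|_3 = 28 ⇒ 27
(1) 27|_3 = 3^3 ↦ 4^4|_4 = 256 ⇒ 255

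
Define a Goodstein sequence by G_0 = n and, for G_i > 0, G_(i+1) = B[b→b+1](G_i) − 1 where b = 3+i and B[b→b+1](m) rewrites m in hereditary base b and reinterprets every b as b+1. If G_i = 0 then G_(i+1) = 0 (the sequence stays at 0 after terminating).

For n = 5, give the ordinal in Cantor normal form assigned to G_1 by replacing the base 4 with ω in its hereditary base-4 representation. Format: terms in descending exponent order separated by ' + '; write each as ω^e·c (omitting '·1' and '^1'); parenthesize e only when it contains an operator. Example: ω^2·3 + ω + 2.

ω + 1

step 0: 5 = 3 + 2; sub 4 for 3: 4 + 2; = 6; G_1 = 6−1 = 5
step 1: 5 = 4 + 1; sub 5 for 4: 5 + 1; = 6; G_2 = 6−1 = 5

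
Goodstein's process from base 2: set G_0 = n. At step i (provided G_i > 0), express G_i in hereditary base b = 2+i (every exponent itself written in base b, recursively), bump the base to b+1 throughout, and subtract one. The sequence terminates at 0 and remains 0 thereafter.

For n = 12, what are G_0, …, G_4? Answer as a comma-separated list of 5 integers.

12, 107, 1065, 15685, 280019

step 0: 12 = 2^(2 + 1) + 2^2; sub 3 for 2: 3^(3 + 1) + 3^3; = 108; G_1 = 108−1 = 107
step 1: 107 = 3^(3 + 1) + 2·3^2 + 2·3 + 2; sub 4 for 3: 4^(4 + 1) + 2·4^2 + 2·4 + 2; = 1066; G_2 = 1066−1 = 1065
step 2: 1065 = 4^(4 + 1) + 2·4^2 + 2·4 + 1; sub 5 for 4: 5^(5 + 1) + 2·5^2 + 2·5 + 1; = 15686; G_3 = 15686−1 = 15685
step 3: 15685 = 5^(5 + 1) + 2·5^2 + 2·5; sub 6 for 5: 6^(6 + 1) + 2·6^2 + 2·6; = 280020; G_4 = 280020−1 = 280019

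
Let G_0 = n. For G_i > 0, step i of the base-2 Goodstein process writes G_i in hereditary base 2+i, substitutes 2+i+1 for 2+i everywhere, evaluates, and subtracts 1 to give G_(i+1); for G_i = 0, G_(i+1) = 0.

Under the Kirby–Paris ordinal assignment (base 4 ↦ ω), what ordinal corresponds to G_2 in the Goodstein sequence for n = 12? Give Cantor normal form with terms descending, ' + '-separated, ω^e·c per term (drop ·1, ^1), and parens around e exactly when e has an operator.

ω^(ω + 1) + ω^2·2 + ω·2 + 1

G_0=12  [base 2] 2^(2 + 1) + 2^2  →[2↦3]→  3^(3 + 1) + 3^3 = 108  −1 ⇒ G_1=107
G_1=107  [base 3] 3^(3 + 1) + 2·3^2 + 2·3 + 2  →[3↦4]→  4^(4 + 1) + 2·4^2 + 2·4 + 2 = 1066  −1 ⇒ G_2=1065
G_2=1065  [base 4] 4^(4 + 1) + 2·4^2 + 2·4 + 1  →[4↦5]→  5^(5 + 1) + 2·5^2 + 2·5 + 1 = 15686  −1 ⇒ G_3=15685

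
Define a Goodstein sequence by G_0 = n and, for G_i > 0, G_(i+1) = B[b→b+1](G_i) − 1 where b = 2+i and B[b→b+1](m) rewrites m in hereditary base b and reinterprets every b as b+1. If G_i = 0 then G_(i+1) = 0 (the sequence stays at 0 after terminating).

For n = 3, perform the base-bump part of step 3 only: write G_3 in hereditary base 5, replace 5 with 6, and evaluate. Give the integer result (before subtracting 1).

base 2: 3 = 2 + 1; at 3: 3 + 1 = 4; next = 3
base 3: 3 = 3; at 4: 4 = 4; next = 3
base 4: 3 = 3; at 5: 3 = 3; next = 2
base 5: 2 = 2; at 6: 2 = 2; next = 1

2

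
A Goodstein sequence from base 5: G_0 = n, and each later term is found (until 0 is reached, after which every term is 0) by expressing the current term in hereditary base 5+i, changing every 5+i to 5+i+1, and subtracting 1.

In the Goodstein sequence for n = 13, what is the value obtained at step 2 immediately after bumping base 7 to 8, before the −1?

i=0: 13 = 2·5 + 3 (b=5); 5→6: 2·6 + 3 = 15; 15−1 = 14
i=1: 14 = 2·6 + 2 (b=6); 6→7: 2·7 + 2 = 16; 16−1 = 15

17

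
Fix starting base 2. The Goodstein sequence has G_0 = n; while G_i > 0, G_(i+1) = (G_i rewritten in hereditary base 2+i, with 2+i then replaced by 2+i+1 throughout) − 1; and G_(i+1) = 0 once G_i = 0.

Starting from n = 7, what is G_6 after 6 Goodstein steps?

16777215

G_0 = 7. HB_2(7) = 2^2 + 2 + 1. Bump = 31. G_1 = 30.
G_1 = 30. HB_3(30) = 3^3 + 3. Bump = 260. G_2 = 259.
G_2 = 259. HB_4(259) = 4^4 + 3. Bump = 3128. G_3 = 3127.
G_3 = 3127. HB_5(3127) = 5^5 + 2. Bump = 46658. G_4 = 46657.
G_4 = 46657. HB_6(46657) = 6^6 + 1. Bump = 823544. G_5 = 823543.
G_5 = 823543. HB_7(823543) = 7^7. Bump = 16777216. G_6 = 16777215.
G_6 = 16777215. HB_8(16777215) = 7·8^7 + 7·8^6 + 7·8^5 + 7·8^4 + 7·8^3 + 7·8^2 + 7·8 + 7. Bump = 37665880. G_7 = 37665879.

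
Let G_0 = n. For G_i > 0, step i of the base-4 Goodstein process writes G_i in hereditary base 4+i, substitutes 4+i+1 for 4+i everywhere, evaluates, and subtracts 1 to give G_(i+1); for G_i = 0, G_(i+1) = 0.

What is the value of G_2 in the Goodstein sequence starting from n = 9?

base 4: 9 = 2·4 + 1; at 5: 2·5 + 1 = 11; next = 10
base 5: 10 = 2·5; at 6: 2·6 = 12; next = 11

11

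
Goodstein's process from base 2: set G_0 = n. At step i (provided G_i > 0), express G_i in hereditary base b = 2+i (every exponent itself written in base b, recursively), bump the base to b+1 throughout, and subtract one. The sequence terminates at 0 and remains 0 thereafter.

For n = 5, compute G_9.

(0) 5|_2 = 2^2 + 1 ↦ 3^3 + 1|_3 = 28 ⇒ 27
(1) 27|_3 = 3^3 ↦ 4^4|_4 = 256 ⇒ 255
(2) 255|_4 = 3·4^3 + 3·4^2 + 3·4 + 3 ↦ 3·5^3 + 3·5^2 + 3·5 + 3|_5 = 468 ⇒ 467
(3) 467|_5 = 3·5^3 + 3·5^2 + 3·5 + 2 ↦ 3·6^3 + 3·6^2 + 3·6 + 2|_6 = 776 ⇒ 775
(4) 775|_6 = 3·6^3 + 3·6^2 + 3·6 + 1 ↦ 3·7^3 + 3·7^2 + 3·7 + 1|_7 = 1198 ⇒ 1197
(5) 1197|_7 = 3·7^3 + 3·7^2 + 3·7 ↦ 3·8^3 + 3·8^2 + 3·8|_8 = 1752 ⇒ 1751
(6) 1751|_8 = 3·8^3 + 3·8^2 + 2·8 + 7 ↦ 3·9^3 + 3·9^2 + 2·9 + 7|_9 = 2455 ⇒ 2454
(7) 2454|_9 = 3·9^3 + 3·9^2 + 2·9 + 6 ↦ 3·10^3 + 3·10^2 + 2·10 + 6|_10 = 3326 ⇒ 3325
(8) 3325|_10 = 3·10^3 + 3·10^2 + 2·10 + 5 ↦ 3·11^3 + 3·11^2 + 2·11 + 5|_11 = 4383 ⇒ 4382

4382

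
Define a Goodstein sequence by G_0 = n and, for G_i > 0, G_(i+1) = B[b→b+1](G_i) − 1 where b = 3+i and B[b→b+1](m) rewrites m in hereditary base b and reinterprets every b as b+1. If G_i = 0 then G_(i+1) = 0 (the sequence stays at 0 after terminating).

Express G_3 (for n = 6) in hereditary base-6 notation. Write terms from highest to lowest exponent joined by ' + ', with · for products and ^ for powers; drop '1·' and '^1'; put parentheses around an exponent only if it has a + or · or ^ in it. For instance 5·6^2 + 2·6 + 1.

[0] 6 ≡ 2·3 (base 3). Lift 4: 8. −1: 7.
[1] 7 ≡ 4 + 3 (base 4). Lift 5: 8. −1: 7.
[2] 7 ≡ 5 + 2 (base 5). Lift 6: 8. −1: 7.

6 + 1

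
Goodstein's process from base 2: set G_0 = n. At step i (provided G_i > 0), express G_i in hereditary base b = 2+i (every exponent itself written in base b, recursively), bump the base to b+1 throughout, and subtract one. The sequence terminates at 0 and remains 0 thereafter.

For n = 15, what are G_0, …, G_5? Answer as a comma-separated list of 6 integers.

15, 111, 1283, 18752, 326593, 6588344

15 —HB2→ 2^(2 + 1) + 2^2 + 2 + 1 —bump→ 3^(3 + 1) + 3^3 + 3 + 1 = 112 —(−1)→ 111
111 —HB3→ 3^(3 + 1) + 3^3 + 3 —bump→ 4^(4 + 1) + 4^4 + 4 = 1284 —(−1)→ 1283
1283 —HB4→ 4^(4 + 1) + 4^4 + 3 —bump→ 5^(5 + 1) + 5^5 + 3 = 18753 —(−1)→ 18752
18752 —HB5→ 5^(5 + 1) + 5^5 + 2 —bump→ 6^(6 + 1) + 6^6 + 2 = 326594 —(−1)→ 326593
326593 —HB6→ 6^(6 + 1) + 6^6 + 1 —bump→ 7^(7 + 1) + 7^7 + 1 = 6588345 —(−1)→ 6588344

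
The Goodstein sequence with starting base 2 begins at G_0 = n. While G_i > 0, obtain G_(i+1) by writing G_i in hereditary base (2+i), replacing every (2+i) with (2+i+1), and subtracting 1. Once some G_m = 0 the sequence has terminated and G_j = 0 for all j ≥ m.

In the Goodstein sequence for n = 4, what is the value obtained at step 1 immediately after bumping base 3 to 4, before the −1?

42

[0] 4 ≡ 2^2 (base 2). Lift 3: 27. −1: 26.
[1] 26 ≡ 2·3^2 + 2·3 + 2 (base 3). Lift 4: 42. −1: 41.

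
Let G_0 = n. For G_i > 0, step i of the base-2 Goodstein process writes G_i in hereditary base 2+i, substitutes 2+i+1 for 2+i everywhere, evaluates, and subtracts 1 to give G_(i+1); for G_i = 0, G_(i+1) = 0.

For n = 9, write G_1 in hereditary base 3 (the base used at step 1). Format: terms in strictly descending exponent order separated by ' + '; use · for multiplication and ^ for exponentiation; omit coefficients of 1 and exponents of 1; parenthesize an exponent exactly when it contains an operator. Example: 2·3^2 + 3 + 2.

G_0 = 9. HB_2(9) = 2^(2 + 1) + 1. Bump = 82. G_1 = 81.
G_1 = 81. HB_3(81) = 3^(3 + 1). Bump = 1024. G_2 = 1023.

3^(3 + 1)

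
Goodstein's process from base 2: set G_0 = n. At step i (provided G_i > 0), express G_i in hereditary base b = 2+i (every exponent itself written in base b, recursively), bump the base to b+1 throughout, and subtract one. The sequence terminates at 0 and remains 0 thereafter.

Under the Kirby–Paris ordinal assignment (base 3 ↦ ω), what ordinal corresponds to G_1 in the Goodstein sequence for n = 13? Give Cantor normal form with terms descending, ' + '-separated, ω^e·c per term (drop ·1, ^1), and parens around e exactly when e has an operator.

ω^(ω + 1) + ω^ω

base 2: 13 = 2^(2 + 1) + 2^2 + 1; at 3: 3^(3 + 1) + 3^3 + 1 = 109; next = 108
base 3: 108 = 3^(3 + 1) + 3^3; at 4: 4^(4 + 1) + 4^4 = 1280; next = 1279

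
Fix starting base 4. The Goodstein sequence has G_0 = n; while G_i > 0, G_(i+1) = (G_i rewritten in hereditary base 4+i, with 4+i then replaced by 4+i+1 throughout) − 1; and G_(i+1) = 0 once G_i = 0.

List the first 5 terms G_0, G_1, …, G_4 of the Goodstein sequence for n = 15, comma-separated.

15, 17, 19, 21, 23

G_0 = 15. HB_4(15) = 3·4 + 3. Bump = 18. G_1 = 17.
G_1 = 17. HB_5(17) = 3·5 + 2. Bump = 20. G_2 = 19.
G_2 = 19. HB_6(19) = 3·6 + 1. Bump = 22. G_3 = 21.
G_3 = 21. HB_7(21) = 3·7. Bump = 24. G_4 = 23.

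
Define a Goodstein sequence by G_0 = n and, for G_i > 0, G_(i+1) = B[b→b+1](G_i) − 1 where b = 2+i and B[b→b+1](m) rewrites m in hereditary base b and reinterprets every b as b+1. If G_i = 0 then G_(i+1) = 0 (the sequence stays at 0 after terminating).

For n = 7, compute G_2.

G_0=7  [base 2] 2^2 + 2 + 1  →[2↦3]→  3^3 + 3 + 1 = 31  −1 ⇒ G_1=30
G_1=30  [base 3] 3^3 + 3  →[3↦4]→  4^4 + 4 = 260  −1 ⇒ G_2=259

259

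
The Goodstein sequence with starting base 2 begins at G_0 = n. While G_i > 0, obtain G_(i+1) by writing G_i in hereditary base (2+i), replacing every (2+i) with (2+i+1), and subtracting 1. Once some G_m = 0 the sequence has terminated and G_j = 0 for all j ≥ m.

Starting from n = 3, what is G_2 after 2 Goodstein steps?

3

G_0 = 3. HB_2(3) = 2 + 1. Bump = 4. G_1 = 3.
G_1 = 3. HB_3(3) = 3. Bump = 4. G_2 = 3.
G_2 = 3. HB_4(3) = 3. Bump = 3. G_3 = 2.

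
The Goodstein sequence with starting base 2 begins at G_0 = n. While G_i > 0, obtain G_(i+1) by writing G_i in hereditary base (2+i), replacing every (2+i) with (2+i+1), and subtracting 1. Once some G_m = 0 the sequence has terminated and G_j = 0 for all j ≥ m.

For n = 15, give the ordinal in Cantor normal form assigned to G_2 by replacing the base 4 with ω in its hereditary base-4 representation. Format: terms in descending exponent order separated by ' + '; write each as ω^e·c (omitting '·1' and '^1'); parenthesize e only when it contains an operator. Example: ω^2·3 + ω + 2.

ω^(ω + 1) + ω^ω + 3

G_0=15  [base 2] 2^(2 + 1) + 2^2 + 2 + 1  →[2↦3]→  3^(3 + 1) + 3^3 + 3 + 1 = 112  −1 ⇒ G_1=111
G_1=111  [base 3] 3^(3 + 1) + 3^3 + 3  →[3↦4]→  4^(4 + 1) + 4^4 + 4 = 1284  −1 ⇒ G_2=1283
G_2=1283  [base 4] 4^(4 + 1) + 4^4 + 3  →[4↦5]→  5^(5 + 1) + 5^5 + 3 = 18753  −1 ⇒ G_3=18752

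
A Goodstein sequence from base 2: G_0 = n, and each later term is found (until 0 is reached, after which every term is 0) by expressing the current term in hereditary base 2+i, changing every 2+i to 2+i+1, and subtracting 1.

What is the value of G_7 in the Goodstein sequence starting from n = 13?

G_0=13  [base 2] 2^(2 + 1) + 2^2 + 1  →[2↦3]→  3^(3 + 1) + 3^3 + 1 = 109  −1 ⇒ G_1=108
G_1=108  [base 3] 3^(3 + 1) + 3^3  →[3↦4]→  4^(4 + 1) + 4^4 = 1280  −1 ⇒ G_2=1279
G_2=1279  [base 4] 4^(4 + 1) + 3·4^3 + 3·4^2 + 3·4 + 3  →[4↦5]→  5^(5 + 1) + 3·5^3 + 3·5^2 + 3·5 + 3 = 16093  −1 ⇒ G_3=16092
G_3=16092  [base 5] 5^(5 + 1) + 3·5^3 + 3·5^2 + 3·5 + 2  →[5↦6]→  6^(6 + 1) + 3·6^3 + 3·6^2 + 3·6 + 2 = 280712  −1 ⇒ G_4=280711
G_4=280711  [base 6] 6^(6 + 1) + 3·6^3 + 3·6^2 + 3·6 + 1  →[6↦7]→  7^(7 + 1) + 3·7^3 + 3·7^2 + 3·7 + 1 = 5765999  −1 ⇒ G_5=5765998
G_5=5765998  [base 7] 7^(7 + 1) + 3·7^3 + 3·7^2 + 3·7  →[7↦8]→  8^(8 + 1) + 3·8^3 + 3·8^2 + 3·8 = 134219480  −1 ⇒ G_6=134219479
G_6=134219479  [base 8] 8^(8 + 1) + 3·8^3 + 3·8^2 + 2·8 + 7  →[8↦9]→  9^(9 + 1) + 3·9^3 + 3·9^2 + 2·9 + 7 = 3486786856  −1 ⇒ G_7=3486786855

3486786855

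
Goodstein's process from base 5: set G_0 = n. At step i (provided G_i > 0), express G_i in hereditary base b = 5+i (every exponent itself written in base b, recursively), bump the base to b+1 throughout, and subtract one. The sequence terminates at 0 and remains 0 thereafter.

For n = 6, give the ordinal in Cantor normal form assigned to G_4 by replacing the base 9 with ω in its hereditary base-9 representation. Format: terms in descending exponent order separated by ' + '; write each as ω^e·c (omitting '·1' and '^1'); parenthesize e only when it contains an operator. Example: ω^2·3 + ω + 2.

(0) 6|_5 = 5 + 1 ↦ 6 + 1|_6 = 7 ⇒ 6
(1) 6|_6 = 6 ↦ 7|_7 = 7 ⇒ 6
(2) 6|_7 = 6 ↦ 6|_8 = 6 ⇒ 5
(3) 5|_8 = 5 ↦ 5|_9 = 5 ⇒ 4
(4) 4|_9 = 4 ↦ 4|_10 = 4 ⇒ 3

4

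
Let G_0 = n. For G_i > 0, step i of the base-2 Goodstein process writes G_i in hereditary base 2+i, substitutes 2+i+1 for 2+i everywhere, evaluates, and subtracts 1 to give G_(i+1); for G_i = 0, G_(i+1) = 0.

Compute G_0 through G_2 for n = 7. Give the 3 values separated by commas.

G_0=7  [base 2] 2^2 + 2 + 1  →[2↦3]→  3^3 + 3 + 1 = 31  −1 ⇒ G_1=30
G_1=30  [base 3] 3^3 + 3  →[3↦4]→  4^4 + 4 = 260  −1 ⇒ G_2=259

7, 30, 259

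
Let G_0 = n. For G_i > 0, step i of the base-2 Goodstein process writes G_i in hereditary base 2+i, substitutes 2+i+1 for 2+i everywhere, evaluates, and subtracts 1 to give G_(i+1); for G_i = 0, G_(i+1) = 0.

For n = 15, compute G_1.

G_0=15  [base 2] 2^(2 + 1) + 2^2 + 2 + 1  →[2↦3]→  3^(3 + 1) + 3^3 + 3 + 1 = 112  −1 ⇒ G_1=111
G_1=111  [base 3] 3^(3 + 1) + 3^3 + 3  →[3↦4]→  4^(4 + 1) + 4^4 + 4 = 1284  −1 ⇒ G_2=1283

111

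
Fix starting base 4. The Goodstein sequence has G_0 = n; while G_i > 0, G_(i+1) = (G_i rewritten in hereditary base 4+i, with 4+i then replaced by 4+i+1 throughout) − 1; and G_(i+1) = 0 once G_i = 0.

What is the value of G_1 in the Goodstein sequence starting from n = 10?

(0) 10|_4 = 2·4 + 2 ↦ 2·5 + 2|_5 = 12 ⇒ 11
(1) 11|_5 = 2·5 + 1 ↦ 2·6 + 1|_6 = 13 ⇒ 12

11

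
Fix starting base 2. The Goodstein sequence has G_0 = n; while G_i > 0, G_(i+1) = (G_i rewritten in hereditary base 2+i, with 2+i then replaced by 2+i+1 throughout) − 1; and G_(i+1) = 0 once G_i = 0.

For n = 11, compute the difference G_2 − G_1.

step 0: 11 = 2^(2 + 1) + 2 + 1; sub 3 for 2: 3^(3 + 1) + 3 + 1; = 85; G_1 = 85−1 = 84
step 1: 84 = 3^(3 + 1) + 3; sub 4 for 3: 4^(4 + 1) + 4; = 1028; G_2 = 1028−1 = 1027

943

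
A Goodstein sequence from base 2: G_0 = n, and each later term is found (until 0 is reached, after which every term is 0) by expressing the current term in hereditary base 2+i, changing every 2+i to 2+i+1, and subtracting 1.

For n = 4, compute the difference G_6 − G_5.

i=0: 4 = 2^2 (b=2); 2→3: 3^3 = 27; 27−1 = 26
i=1: 26 = 2·3^2 + 2·3 + 2 (b=3); 3→4: 2·4^2 + 2·4 + 2 = 42; 42−1 = 41
i=2: 41 = 2·4^2 + 2·4 + 1 (b=4); 4→5: 2·5^2 + 2·5 + 1 = 61; 61−1 = 60
i=3: 60 = 2·5^2 + 2·5 (b=5); 5→6: 2·6^2 + 2·6 = 84; 84−1 = 83
i=4: 83 = 2·6^2 + 6 + 5 (b=6); 6→7: 2·7^2 + 7 + 5 = 110; 110−1 = 109
i=5: 109 = 2·7^2 + 7 + 4 (b=7); 7→8: 2·8^2 + 8 + 4 = 140; 140−1 = 139

30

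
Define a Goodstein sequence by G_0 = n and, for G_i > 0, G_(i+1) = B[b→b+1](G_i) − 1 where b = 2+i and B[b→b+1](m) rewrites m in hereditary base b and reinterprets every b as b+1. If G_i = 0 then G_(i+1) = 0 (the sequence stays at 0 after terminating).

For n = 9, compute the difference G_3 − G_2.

G_0 = 9. HB_2(9) = 2^(2 + 1) + 1. Bump = 82. G_1 = 81.
G_1 = 81. HB_3(81) = 3^(3 + 1). Bump = 1024. G_2 = 1023.
G_2 = 1023. HB_4(1023) = 3·4^4 + 3·4^3 + 3·4^2 + 3·4 + 3. Bump = 9843. G_3 = 9842.

8819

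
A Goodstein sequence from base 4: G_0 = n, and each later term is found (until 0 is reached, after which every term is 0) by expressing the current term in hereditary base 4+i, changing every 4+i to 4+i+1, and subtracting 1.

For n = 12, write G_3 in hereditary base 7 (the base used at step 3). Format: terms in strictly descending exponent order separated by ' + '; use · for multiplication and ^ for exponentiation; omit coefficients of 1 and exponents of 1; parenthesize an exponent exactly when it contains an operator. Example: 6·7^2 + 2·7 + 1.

2·7 + 2

12 —HB4→ 3·4 —bump→ 3·5 = 15 —(−1)→ 14
14 —HB5→ 2·5 + 4 —bump→ 2·6 + 4 = 16 —(−1)→ 15
15 —HB6→ 2·6 + 3 —bump→ 2·7 + 3 = 17 —(−1)→ 16
16 —HB7→ 2·7 + 2 —bump→ 2·8 + 2 = 18 —(−1)→ 17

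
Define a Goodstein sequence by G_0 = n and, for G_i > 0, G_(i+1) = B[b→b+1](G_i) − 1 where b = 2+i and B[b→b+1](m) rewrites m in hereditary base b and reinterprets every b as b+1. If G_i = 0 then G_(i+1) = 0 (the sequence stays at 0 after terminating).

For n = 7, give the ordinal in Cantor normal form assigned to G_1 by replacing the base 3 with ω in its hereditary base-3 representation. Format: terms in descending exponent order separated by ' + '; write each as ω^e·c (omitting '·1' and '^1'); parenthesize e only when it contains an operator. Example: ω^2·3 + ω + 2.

7 —HB2→ 2^2 + 2 + 1 —bump→ 3^3 + 3 + 1 = 31 —(−1)→ 30
30 —HB3→ 3^3 + 3 —bump→ 4^4 + 4 = 260 —(−1)→ 259

ω^ω + ω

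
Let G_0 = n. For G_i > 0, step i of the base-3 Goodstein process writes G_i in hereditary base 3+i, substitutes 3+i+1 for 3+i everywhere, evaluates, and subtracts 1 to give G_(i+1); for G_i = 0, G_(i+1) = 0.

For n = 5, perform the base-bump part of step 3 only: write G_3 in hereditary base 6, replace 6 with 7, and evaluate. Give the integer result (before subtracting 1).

5

[0] 5 ≡ 3 + 2 (base 3). Lift 4: 6. −1: 5.
[1] 5 ≡ 4 + 1 (base 4). Lift 5: 6. −1: 5.
[2] 5 ≡ 5 (base 5). Lift 6: 6. −1: 5.
[3] 5 ≡ 5 (base 6). Lift 7: 5. −1: 4.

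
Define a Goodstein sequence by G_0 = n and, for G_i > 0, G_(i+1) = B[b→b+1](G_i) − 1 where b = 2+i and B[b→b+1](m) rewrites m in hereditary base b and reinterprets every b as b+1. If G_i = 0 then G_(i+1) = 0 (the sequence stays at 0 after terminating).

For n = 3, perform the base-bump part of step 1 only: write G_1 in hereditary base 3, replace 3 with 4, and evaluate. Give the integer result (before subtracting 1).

i=0: 3 = 2 + 1 (b=2); 2→3: 3 + 1 = 4; 4−1 = 3
i=1: 3 = 3 (b=3); 3→4: 4 = 4; 4−1 = 3

4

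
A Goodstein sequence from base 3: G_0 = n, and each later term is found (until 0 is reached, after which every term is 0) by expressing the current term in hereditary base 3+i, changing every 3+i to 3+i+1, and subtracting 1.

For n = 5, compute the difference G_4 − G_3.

-1

G_0=5  [base 3] 3 + 2  →[3↦4]→  4 + 2 = 6  −1 ⇒ G_1=5
G_1=5  [base 4] 4 + 1  →[4↦5]→  5 + 1 = 6  −1 ⇒ G_2=5
G_2=5  [base 5] 5  →[5↦6]→  6 = 6  −1 ⇒ G_3=5
G_3=5  [base 6] 5  →[6↦7]→  5 = 5  −1 ⇒ G_4=4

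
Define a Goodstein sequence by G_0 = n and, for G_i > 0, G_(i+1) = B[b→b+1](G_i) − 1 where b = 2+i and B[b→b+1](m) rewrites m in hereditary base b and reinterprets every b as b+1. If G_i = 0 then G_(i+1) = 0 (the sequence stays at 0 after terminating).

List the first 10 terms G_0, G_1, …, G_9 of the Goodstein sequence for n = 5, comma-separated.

i=0: 5 = 2^2 + 1 (b=2); 2→3: 3^3 + 1 = 28; 28−1 = 27
i=1: 27 = 3^3 (b=3); 3→4: 4^4 = 256; 256−1 = 255
i=2: 255 = 3·4^3 + 3·4^2 + 3·4 + 3 (b=4); 4→5: 3·5^3 + 3·5^2 + 3·5 + 3 = 468; 468−1 = 467
i=3: 467 = 3·5^3 + 3·5^2 + 3·5 + 2 (b=5); 5→6: 3·6^3 + 3·6^2 + 3·6 + 2 = 776; 776−1 = 775
i=4: 775 = 3·6^3 + 3·6^2 + 3·6 + 1 (b=6); 6→7: 3·7^3 + 3·7^2 + 3·7 + 1 = 1198; 1198−1 = 1197
i=5: 1197 = 3·7^3 + 3·7^2 + 3·7 (b=7); 7→8: 3·8^3 + 3·8^2 + 3·8 = 1752; 1752−1 = 1751
i=6: 1751 = 3·8^3 + 3·8^2 + 2·8 + 7 (b=8); 8→9: 3·9^3 + 3·9^2 + 2·9 + 7 = 2455; 2455−1 = 2454
i=7: 2454 = 3·9^3 + 3·9^2 + 2·9 + 6 (b=9); 9→10: 3·10^3 + 3·10^2 + 2·10 + 6 = 3326; 3326−1 = 3325
i=8: 3325 = 3·10^3 + 3·10^2 + 2·10 + 5 (b=10); 10→11: 3·11^3 + 3·11^2 + 2·11 + 5 = 4383; 4383−1 = 4382

5, 27, 255, 467, 775, 1197, 1751, 2454, 3325, 4382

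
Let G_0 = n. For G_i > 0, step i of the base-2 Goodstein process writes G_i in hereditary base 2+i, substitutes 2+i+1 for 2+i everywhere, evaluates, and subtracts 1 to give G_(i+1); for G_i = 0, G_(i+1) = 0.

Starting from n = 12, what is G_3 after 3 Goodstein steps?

15685

base 2: 12 = 2^(2 + 1) + 2^2; at 3: 3^(3 + 1) + 3^3 = 108; next = 107
base 3: 107 = 3^(3 + 1) + 2·3^2 + 2·3 + 2; at 4: 4^(4 + 1) + 2·4^2 + 2·4 + 2 = 1066; next = 1065
base 4: 1065 = 4^(4 + 1) + 2·4^2 + 2·4 + 1; at 5: 5^(5 + 1) + 2·5^2 + 2·5 + 1 = 15686; next = 15685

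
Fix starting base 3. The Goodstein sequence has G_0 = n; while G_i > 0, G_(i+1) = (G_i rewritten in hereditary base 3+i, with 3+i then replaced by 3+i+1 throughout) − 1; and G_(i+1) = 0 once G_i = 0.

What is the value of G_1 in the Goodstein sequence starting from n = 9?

G_0 = 9. HB_3(9) = 3^2. Bump = 16. G_1 = 15.
G_1 = 15. HB_4(15) = 3·4 + 3. Bump = 18. G_2 = 17.

15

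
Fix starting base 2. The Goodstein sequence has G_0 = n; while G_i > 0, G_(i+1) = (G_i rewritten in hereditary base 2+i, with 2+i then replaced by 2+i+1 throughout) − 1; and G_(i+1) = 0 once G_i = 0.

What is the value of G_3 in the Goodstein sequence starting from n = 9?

[0] 9 ≡ 2^(2 + 1) + 1 (base 2). Lift 3: 82. −1: 81.
[1] 81 ≡ 3^(3 + 1) (base 3). Lift 4: 1024. −1: 1023.
[2] 1023 ≡ 3·4^4 + 3·4^3 + 3·4^2 + 3·4 + 3 (base 4). Lift 5: 9843. −1: 9842.
[3] 9842 ≡ 3·5^5 + 3·5^3 + 3·5^2 + 3·5 + 2 (base 5). Lift 6: 140744. −1: 140743.

9842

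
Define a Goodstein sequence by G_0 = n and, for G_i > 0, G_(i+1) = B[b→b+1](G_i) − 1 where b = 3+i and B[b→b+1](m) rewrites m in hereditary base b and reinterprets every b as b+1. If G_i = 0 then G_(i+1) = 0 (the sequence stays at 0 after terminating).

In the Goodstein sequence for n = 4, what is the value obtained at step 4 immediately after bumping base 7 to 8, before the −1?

4 —HB3→ 3 + 1 —bump→ 4 + 1 = 5 —(−1)→ 4
4 —HB4→ 4 —bump→ 5 = 5 —(−1)→ 4
4 —HB5→ 4 —bump→ 4 = 4 —(−1)→ 3
3 —HB6→ 3 —bump→ 3 = 3 —(−1)→ 2
2 —HB7→ 2 —bump→ 2 = 2 —(−1)→ 1

2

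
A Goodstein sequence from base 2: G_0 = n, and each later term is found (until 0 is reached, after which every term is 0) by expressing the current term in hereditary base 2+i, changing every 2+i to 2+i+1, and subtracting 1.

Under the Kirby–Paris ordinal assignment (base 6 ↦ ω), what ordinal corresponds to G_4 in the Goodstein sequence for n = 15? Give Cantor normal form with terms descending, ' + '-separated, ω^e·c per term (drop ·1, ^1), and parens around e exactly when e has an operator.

[0] 15 ≡ 2^(2 + 1) + 2^2 + 2 + 1 (base 2). Lift 3: 112. −1: 111.
[1] 111 ≡ 3^(3 + 1) + 3^3 + 3 (base 3). Lift 4: 1284. −1: 1283.
[2] 1283 ≡ 4^(4 + 1) + 4^4 + 3 (base 4). Lift 5: 18753. −1: 18752.
[3] 18752 ≡ 5^(5 + 1) + 5^5 + 2 (base 5). Lift 6: 326594. −1: 326593.
[4] 326593 ≡ 6^(6 + 1) + 6^6 + 1 (base 6). Lift 7: 6588345. −1: 6588344.

ω^(ω + 1) + ω^ω + 1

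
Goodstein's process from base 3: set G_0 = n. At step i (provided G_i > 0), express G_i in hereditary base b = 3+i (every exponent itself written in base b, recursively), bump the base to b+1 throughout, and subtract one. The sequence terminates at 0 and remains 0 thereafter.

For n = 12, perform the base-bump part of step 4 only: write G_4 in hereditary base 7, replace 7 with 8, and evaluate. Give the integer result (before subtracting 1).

64

step 0: 12 = 3^2 + 3; sub 4 for 3: 4^2 + 4; = 20; G_1 = 20−1 = 19
step 1: 19 = 4^2 + 3; sub 5 for 4: 5^2 + 3; = 28; G_2 = 28−1 = 27
step 2: 27 = 5^2 + 2; sub 6 for 5: 6^2 + 2; = 38; G_3 = 38−1 = 37
step 3: 37 = 6^2 + 1; sub 7 for 6: 7^2 + 1; = 50; G_4 = 50−1 = 49
step 4: 49 = 7^2; sub 8 for 7: 8^2; = 64; G_5 = 64−1 = 63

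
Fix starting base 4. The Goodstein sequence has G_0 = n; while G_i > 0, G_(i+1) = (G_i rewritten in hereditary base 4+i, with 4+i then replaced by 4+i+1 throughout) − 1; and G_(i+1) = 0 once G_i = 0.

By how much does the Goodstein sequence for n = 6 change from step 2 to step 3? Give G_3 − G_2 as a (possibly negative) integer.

6 —HB4→ 4 + 2 —bump→ 5 + 2 = 7 —(−1)→ 6
6 —HB5→ 5 + 1 —bump→ 6 + 1 = 7 —(−1)→ 6
6 —HB6→ 6 —bump→ 7 = 7 —(−1)→ 6

0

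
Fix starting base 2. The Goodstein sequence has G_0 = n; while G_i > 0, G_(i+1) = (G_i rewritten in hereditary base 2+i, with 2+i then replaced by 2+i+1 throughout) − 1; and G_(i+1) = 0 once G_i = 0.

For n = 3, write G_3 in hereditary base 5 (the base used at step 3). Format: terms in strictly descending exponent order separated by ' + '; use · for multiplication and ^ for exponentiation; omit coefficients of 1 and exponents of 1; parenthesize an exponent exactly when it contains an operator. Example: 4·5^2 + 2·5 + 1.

i=0: 3 = 2 + 1 (b=2); 2→3: 3 + 1 = 4; 4−1 = 3
i=1: 3 = 3 (b=3); 3→4: 4 = 4; 4−1 = 3
i=2: 3 = 3 (b=4); 4→5: 3 = 3; 3−1 = 2
i=3: 2 = 2 (b=5); 5→6: 2 = 2; 2−1 = 1

2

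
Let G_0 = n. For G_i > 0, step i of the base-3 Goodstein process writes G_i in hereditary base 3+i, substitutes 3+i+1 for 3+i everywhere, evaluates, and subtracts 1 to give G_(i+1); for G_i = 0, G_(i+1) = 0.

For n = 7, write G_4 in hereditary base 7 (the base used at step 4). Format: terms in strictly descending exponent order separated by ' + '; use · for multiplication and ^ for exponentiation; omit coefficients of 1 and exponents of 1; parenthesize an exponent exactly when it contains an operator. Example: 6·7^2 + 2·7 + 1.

[0] 7 ≡ 2·3 + 1 (base 3). Lift 4: 9. −1: 8.
[1] 8 ≡ 2·4 (base 4). Lift 5: 10. −1: 9.
[2] 9 ≡ 5 + 4 (base 5). Lift 6: 10. −1: 9.
[3] 9 ≡ 6 + 3 (base 6). Lift 7: 10. −1: 9.
[4] 9 ≡ 7 + 2 (base 7). Lift 8: 10. −1: 9.

7 + 2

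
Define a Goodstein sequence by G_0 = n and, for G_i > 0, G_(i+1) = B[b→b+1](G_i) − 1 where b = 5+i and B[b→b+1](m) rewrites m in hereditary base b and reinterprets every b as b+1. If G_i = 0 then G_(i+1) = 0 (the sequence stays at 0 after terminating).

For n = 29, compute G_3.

65

(0) 29|_5 = 5^2 + 4 ↦ 6^2 + 4|_6 = 40 ⇒ 39
(1) 39|_6 = 6^2 + 3 ↦ 7^2 + 3|_7 = 52 ⇒ 51
(2) 51|_7 = 7^2 + 2 ↦ 8^2 + 2|_8 = 66 ⇒ 65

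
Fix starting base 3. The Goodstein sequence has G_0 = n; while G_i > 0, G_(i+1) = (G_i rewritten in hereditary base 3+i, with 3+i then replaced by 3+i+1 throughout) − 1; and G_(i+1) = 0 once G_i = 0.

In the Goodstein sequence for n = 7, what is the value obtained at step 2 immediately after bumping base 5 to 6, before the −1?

10

G_0 = 7. HB_3(7) = 2·3 + 1. Bump = 9. G_1 = 8.
G_1 = 8. HB_4(8) = 2·4. Bump = 10. G_2 = 9.
G_2 = 9. HB_5(9) = 5 + 4. Bump = 10. G_3 = 9.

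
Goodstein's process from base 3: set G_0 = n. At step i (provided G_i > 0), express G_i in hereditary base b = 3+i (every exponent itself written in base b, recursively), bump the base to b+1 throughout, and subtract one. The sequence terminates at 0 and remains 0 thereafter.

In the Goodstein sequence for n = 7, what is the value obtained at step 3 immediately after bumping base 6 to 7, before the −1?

10

G_0 = 7. HB_3(7) = 2·3 + 1. Bump = 9. G_1 = 8.
G_1 = 8. HB_4(8) = 2·4. Bump = 10. G_2 = 9.
G_2 = 9. HB_5(9) = 5 + 4. Bump = 10. G_3 = 9.
G_3 = 9. HB_6(9) = 6 + 3. Bump = 10. G_4 = 9.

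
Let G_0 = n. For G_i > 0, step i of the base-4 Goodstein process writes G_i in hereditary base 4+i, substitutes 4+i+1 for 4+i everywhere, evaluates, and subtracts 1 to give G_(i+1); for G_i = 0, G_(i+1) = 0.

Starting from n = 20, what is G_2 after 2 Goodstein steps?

39

[0] 20 ≡ 4^2 + 4 (base 4). Lift 5: 30. −1: 29.
[1] 29 ≡ 5^2 + 4 (base 5). Lift 6: 40. −1: 39.
[2] 39 ≡ 6^2 + 3 (base 6). Lift 7: 52. −1: 51.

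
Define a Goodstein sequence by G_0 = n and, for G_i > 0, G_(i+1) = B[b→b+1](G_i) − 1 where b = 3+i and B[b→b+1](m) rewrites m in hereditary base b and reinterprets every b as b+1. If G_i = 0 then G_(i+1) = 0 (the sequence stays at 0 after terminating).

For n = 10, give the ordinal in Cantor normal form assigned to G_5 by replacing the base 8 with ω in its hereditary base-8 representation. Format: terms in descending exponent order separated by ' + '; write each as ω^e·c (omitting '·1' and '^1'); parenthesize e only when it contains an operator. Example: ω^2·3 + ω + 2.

step 0: 10 = 3^2 + 1; sub 4 for 3: 4^2 + 1; = 17; G_1 = 17−1 = 16
step 1: 16 = 4^2; sub 5 for 4: 5^2; = 25; G_2 = 25−1 = 24
step 2: 24 = 4·5 + 4; sub 6 for 5: 4·6 + 4; = 28; G_3 = 28−1 = 27
step 3: 27 = 4·6 + 3; sub 7 for 6: 4·7 + 3; = 31; G_4 = 31−1 = 30
step 4: 30 = 4·7 + 2; sub 8 for 7: 4·8 + 2; = 34; G_5 = 34−1 = 33
step 5: 33 = 4·8 + 1; sub 9 for 8: 4·9 + 1; = 37; G_6 = 37−1 = 36

ω·4 + 1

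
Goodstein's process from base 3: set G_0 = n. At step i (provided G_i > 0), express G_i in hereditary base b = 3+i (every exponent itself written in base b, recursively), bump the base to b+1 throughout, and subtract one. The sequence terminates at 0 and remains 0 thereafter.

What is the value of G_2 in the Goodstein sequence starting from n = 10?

G_0=10  [base 3] 3^2 + 1  →[3↦4]→  4^2 + 1 = 17  −1 ⇒ G_1=16
G_1=16  [base 4] 4^2  →[4↦5]→  5^2 = 25  −1 ⇒ G_2=24

24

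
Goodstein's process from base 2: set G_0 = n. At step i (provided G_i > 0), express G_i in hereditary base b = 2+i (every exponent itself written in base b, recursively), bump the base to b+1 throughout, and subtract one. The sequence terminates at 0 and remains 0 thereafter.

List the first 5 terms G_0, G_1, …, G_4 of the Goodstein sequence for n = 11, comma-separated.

11, 84, 1027, 15627, 279937

step 0: 11 = 2^(2 + 1) + 2 + 1; sub 3 for 2: 3^(3 + 1) + 3 + 1; = 85; G_1 = 85−1 = 84
step 1: 84 = 3^(3 + 1) + 3; sub 4 for 3: 4^(4 + 1) + 4; = 1028; G_2 = 1028−1 = 1027
step 2: 1027 = 4^(4 + 1) + 3; sub 5 for 4: 5^(5 + 1) + 3; = 15628; G_3 = 15628−1 = 15627
step 3: 15627 = 5^(5 + 1) + 2; sub 6 for 5: 6^(6 + 1) + 2; = 279938; G_4 = 279938−1 = 279937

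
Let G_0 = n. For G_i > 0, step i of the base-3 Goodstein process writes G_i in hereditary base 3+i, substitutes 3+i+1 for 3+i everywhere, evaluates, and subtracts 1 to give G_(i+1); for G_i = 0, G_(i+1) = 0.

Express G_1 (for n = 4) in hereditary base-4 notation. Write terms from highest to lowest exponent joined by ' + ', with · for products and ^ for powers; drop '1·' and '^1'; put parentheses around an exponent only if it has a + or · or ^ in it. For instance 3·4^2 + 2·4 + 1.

4 —HB3→ 3 + 1 —bump→ 4 + 1 = 5 —(−1)→ 4
4 —HB4→ 4 —bump→ 5 = 5 —(−1)→ 4

4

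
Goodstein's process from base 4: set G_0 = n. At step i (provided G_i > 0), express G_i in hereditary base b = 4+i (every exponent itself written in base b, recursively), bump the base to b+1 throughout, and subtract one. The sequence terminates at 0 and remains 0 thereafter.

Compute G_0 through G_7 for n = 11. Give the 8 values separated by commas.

step 0: 11 = 2·4 + 3; sub 5 for 4: 2·5 + 3; = 13; G_1 = 13−1 = 12
step 1: 12 = 2·5 + 2; sub 6 for 5: 2·6 + 2; = 14; G_2 = 14−1 = 13
step 2: 13 = 2·6 + 1; sub 7 for 6: 2·7 + 1; = 15; G_3 = 15−1 = 14
step 3: 14 = 2·7; sub 8 for 7: 2·8; = 16; G_4 = 16−1 = 15
step 4: 15 = 8 + 7; sub 9 for 8: 9 + 7; = 16; G_5 = 16−1 = 15
step 5: 15 = 9 + 6; sub 10 for 9: 10 + 6; = 16; G_6 = 16−1 = 15
step 6: 15 = 10 + 5; sub 11 for 10: 11 + 5; = 16; G_7 = 16−1 = 15

11, 12, 13, 14, 15, 15, 15, 15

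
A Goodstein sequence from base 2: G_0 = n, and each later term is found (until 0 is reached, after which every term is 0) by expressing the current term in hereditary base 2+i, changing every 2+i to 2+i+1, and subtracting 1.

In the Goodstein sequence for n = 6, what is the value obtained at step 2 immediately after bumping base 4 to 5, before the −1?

step 0: 6 = 2^2 + 2; sub 3 for 2: 3^3 + 3; = 30; G_1 = 30−1 = 29
step 1: 29 = 3^3 + 2; sub 4 for 3: 4^4 + 2; = 258; G_2 = 258−1 = 257

3126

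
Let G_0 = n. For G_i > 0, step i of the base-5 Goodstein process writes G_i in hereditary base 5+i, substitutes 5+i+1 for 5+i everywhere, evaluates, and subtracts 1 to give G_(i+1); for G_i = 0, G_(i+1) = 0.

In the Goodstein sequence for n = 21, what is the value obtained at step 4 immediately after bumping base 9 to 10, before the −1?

i=0: 21 = 4·5 + 1 (b=5); 5→6: 4·6 + 1 = 25; 25−1 = 24
i=1: 24 = 4·6 (b=6); 6→7: 4·7 = 28; 28−1 = 27
i=2: 27 = 3·7 + 6 (b=7); 7→8: 3·8 + 6 = 30; 30−1 = 29
i=3: 29 = 3·8 + 5 (b=8); 8→9: 3·9 + 5 = 32; 32−1 = 31

34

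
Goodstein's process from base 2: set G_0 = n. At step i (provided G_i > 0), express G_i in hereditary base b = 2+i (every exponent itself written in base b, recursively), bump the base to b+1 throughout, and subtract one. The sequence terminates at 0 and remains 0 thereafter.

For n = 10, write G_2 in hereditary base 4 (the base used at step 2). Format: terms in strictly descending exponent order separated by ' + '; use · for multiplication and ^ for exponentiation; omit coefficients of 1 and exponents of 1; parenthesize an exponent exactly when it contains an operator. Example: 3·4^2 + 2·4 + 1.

4^(4 + 1) + 1

[0] 10 ≡ 2^(2 + 1) + 2 (base 2). Lift 3: 84. −1: 83.
[1] 83 ≡ 3^(3 + 1) + 2 (base 3). Lift 4: 1026. −1: 1025.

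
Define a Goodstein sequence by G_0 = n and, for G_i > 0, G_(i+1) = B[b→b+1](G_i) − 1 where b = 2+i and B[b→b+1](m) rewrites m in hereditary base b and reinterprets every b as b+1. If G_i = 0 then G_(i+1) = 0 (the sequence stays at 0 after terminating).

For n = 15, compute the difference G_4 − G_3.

G_0 = 15. HB_2(15) = 2^(2 + 1) + 2^2 + 2 + 1. Bump = 112. G_1 = 111.
G_1 = 111. HB_3(111) = 3^(3 + 1) + 3^3 + 3. Bump = 1284. G_2 = 1283.
G_2 = 1283. HB_4(1283) = 4^(4 + 1) + 4^4 + 3. Bump = 18753. G_3 = 18752.
G_3 = 18752. HB_5(18752) = 5^(5 + 1) + 5^5 + 2. Bump = 326594. G_4 = 326593.

307841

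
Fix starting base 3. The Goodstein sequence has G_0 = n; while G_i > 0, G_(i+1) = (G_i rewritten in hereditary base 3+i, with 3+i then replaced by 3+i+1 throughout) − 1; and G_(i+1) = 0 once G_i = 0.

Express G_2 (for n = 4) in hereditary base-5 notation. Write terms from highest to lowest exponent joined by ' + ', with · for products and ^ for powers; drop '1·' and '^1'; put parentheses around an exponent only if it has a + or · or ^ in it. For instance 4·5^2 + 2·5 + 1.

4

(0) 4|_3 = 3 + 1 ↦ 4 + 1|_4 = 5 ⇒ 4
(1) 4|_4 = 4 ↦ 5|_5 = 5 ⇒ 4
(2) 4|_5 = 4 ↦ 4|_6 = 4 ⇒ 3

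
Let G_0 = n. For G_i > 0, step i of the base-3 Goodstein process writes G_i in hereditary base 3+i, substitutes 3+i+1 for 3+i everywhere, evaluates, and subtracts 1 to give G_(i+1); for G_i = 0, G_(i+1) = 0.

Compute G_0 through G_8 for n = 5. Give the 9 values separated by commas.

5, 5, 5, 5, 4, 3, 2, 1, 0

(0) 5|_3 = 3 + 2 ↦ 4 + 2|_4 = 6 ⇒ 5
(1) 5|_4 = 4 + 1 ↦ 5 + 1|_5 = 6 ⇒ 5
(2) 5|_5 = 5 ↦ 6|_6 = 6 ⇒ 5
(3) 5|_6 = 5 ↦ 5|_7 = 5 ⇒ 4
(4) 4|_7 = 4 ↦ 4|_8 = 4 ⇒ 3
(5) 3|_8 = 3 ↦ 3|_9 = 3 ⇒ 2
(6) 2|_9 = 2 ↦ 2|_10 = 2 ⇒ 1
(7) 1|_10 = 1 ↦ 1|_11 = 1 ⇒ 0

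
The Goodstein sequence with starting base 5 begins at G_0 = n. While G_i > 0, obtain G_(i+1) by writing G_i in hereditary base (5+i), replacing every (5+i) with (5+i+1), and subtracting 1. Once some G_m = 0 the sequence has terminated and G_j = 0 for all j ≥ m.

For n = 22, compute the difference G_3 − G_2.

G_0 = 22. HB_5(22) = 4·5 + 2. Bump = 26. G_1 = 25.
G_1 = 25. HB_6(25) = 4·6 + 1. Bump = 29. G_2 = 28.
G_2 = 28. HB_7(28) = 4·7. Bump = 32. G_3 = 31.

3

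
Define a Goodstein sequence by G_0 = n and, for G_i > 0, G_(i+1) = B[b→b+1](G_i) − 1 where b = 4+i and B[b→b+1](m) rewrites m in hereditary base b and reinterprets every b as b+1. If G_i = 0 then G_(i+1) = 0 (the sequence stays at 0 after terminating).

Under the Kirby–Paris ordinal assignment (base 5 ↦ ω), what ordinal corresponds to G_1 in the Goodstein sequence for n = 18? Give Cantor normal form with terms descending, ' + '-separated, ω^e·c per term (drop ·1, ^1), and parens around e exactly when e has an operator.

[0] 18 ≡ 4^2 + 2 (base 4). Lift 5: 27. −1: 26.
[1] 26 ≡ 5^2 + 1 (base 5). Lift 6: 37. −1: 36.

ω^2 + 1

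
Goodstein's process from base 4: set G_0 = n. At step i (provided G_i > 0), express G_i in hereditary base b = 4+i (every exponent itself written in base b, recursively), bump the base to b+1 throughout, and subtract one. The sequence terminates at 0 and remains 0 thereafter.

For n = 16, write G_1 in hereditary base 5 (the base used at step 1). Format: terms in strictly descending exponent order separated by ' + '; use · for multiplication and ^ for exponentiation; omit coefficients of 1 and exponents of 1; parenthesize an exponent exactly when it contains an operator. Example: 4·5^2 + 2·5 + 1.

(0) 16|_4 = 4^2 ↦ 5^2|_5 = 25 ⇒ 24
(1) 24|_5 = 4·5 + 4 ↦ 4·6 + 4|_6 = 28 ⇒ 27

4·5 + 4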